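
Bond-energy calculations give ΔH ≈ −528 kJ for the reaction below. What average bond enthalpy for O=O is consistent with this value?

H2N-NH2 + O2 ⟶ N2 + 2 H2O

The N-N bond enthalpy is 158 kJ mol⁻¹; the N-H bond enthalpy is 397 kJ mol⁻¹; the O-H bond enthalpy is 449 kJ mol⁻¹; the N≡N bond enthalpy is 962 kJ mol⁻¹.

D(O=O) ≈ 484 kJ/mol

Let D be the O=O bond energy.
Σ(broken) = 4×397 + 1×158 + 1×D = 1746 + D
Σ(formed) = 1×962 + 4×449 = 2758
ΔH = Σ(broken) − Σ(formed) = (1746 + D) − (2758) = −1012 + D
Setting this equal to −528 kJ gives D = 484 kJ/mol.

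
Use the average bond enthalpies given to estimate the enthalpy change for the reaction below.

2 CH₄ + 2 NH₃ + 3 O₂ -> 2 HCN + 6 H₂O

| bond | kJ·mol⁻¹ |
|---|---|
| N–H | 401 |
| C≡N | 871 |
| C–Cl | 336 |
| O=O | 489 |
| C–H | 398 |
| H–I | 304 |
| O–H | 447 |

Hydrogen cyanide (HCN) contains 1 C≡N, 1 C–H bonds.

Bonds broken (reactants):
  C–H: 8 × 398 = 3184
  N–H: 6 × 401 = 2406
  O=O: 3 × 489 = 1467
  Σ(broken) = 7057 kJ
Bonds formed (products):
  C≡N: 2 × 871 = 1742
  C–H: 2 × 398 = 796
  O–H: 12 × 447 = 5364
  Σ(formed) = 7902 kJ
ΔH = Σ(broken) − Σ(formed) = 7057 − 7902 = −845 kJ

ΔH ≈ −845 kJ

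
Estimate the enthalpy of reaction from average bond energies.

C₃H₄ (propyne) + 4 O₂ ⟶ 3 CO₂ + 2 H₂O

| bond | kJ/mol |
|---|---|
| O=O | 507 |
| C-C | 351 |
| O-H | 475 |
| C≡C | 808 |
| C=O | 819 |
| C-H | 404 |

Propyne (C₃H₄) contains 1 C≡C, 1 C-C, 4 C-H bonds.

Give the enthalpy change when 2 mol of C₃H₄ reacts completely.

ΔH = −4022 kJ

Bonds broken (reactants):
  C≡C: 1 × 808 = 808
  C-C: 1 × 351 = 351
  C-H: 4 × 404 = 1616
  O=O: 4 × 507 = 2028
  Σ(broken) = 4803 kJ
Bonds formed (products):
  C=O: 6 × 819 = 4914
  O-H: 4 × 475 = 1900
  Σ(formed) = 6814 kJ
ΔH = Σ(broken) − Σ(formed) = 4803 − 6814 = −2011 kJ
For 2× the reaction as written: 2 × (−2011) = −4022 kJ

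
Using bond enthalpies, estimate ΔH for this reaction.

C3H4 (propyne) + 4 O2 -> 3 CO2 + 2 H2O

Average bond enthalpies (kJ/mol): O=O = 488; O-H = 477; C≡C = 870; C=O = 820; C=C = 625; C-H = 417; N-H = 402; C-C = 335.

Bonds broken (reactants):
  C≡C: 1 × 870 = 870
  C-C: 1 × 335 = 335
  C-H: 4 × 417 = 1668
  O=O: 4 × 488 = 1952
  Σ(broken) = 4825 kJ
Bonds formed (products):
  C=O: 6 × 820 = 4920
  O-H: 4 × 477 = 1908
  Σ(formed) = 6828 kJ
ΔH = Σ(broken) − Σ(formed) = 4825 − 6828 = −2003 kJ

ΔH ≈ −2003 kJ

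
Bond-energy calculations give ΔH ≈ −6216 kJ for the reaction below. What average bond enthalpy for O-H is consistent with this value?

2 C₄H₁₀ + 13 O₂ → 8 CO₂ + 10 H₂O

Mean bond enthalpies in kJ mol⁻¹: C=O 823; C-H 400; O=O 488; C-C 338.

D(O-H) ≈ 471 kJ/mol

Let D be the O-H bond energy.
Σ(broken) = 6×338 + 20×400 + 13×488 = 16372
Σ(formed) = 16×823 + 20×D = 13168 + 20D
ΔH = Σ(broken) − Σ(formed) = (16372) − (13168 + 20D) = +3204 − 20D
Setting this equal to −6216 kJ gives 20D = 9420, so D = 471 kJ/mol.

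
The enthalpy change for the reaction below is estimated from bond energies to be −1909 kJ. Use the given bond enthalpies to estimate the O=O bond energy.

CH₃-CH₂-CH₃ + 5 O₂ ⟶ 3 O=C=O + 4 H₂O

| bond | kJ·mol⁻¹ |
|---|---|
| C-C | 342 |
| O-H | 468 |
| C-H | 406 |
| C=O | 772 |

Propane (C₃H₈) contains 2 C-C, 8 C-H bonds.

Let D be the O=O bond energy.
Σ(broken) = 2×342 + 8×406 + 5×D = 3932 + 5D
Σ(formed) = 6×772 + 8×468 = 8376
ΔH = Σ(broken) − Σ(formed) = (3932 + 5D) − (8376) = −4444 + 5D
Setting this equal to −1909 kJ gives 5D = 2535, so D = 507 kJ/mol.

D(O=O) ≈ 507 kJ/mol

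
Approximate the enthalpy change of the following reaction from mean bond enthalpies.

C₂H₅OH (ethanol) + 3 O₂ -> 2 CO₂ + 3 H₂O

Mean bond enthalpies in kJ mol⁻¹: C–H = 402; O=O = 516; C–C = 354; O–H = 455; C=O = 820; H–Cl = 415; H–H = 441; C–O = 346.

ΔH ≈ −1297 kJ

Bonds broken (reactants):
  C–C: 1 × 354 = 354
  C–H: 5 × 402 = 2010
  C–O: 1 × 346 = 346
  O–H: 1 × 455 = 455
  O=O: 3 × 516 = 1548
  Σ(broken) = 4713 kJ
Bonds formed (products):
  C=O: 4 × 820 = 3280
  O–H: 6 × 455 = 2730
  Σ(formed) = 6010 kJ
ΔH = Σ(broken) − Σ(formed) = 4713 − 6010 = −1297 kJ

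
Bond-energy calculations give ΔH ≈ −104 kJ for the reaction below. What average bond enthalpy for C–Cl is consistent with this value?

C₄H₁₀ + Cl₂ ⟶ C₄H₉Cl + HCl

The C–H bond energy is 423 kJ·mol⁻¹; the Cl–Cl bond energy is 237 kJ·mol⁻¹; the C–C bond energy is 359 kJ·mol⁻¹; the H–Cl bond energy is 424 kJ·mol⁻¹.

Let D be the C–Cl bond energy.
Σ(broken) = 3×359 + 10×423 + 1×237 = 5544
Σ(formed) = 3×359 + 1×D + 9×423 + 1×424 = 5308 + D
ΔH = Σ(broken) − Σ(formed) = (5544) − (5308 + D) = +236 − D
Setting this equal to −104 kJ gives D = 340 kJ/mol.

D(C–Cl) ≈ 340 kJ/mol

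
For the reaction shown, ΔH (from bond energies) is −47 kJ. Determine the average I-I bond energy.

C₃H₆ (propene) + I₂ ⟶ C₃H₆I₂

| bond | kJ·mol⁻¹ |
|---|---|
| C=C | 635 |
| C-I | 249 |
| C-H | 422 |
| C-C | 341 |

D(I-I) ≈ 157 kJ/mol

Let D be the I-I bond energy.
Σ(broken) = 1×341 + 6×422 + 1×635 + 1×D = 3508 + D
Σ(formed) = 2×341 + 6×422 + 2×249 = 3712
ΔH = Σ(broken) − Σ(formed) = (3508 + D) − (3712) = −204 + D
Setting this equal to −47 kJ gives D = 157 kJ/mol.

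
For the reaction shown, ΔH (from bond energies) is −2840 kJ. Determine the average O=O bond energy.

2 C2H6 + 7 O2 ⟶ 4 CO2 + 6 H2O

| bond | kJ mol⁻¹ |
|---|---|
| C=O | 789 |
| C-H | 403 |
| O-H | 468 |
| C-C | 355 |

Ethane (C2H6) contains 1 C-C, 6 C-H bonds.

Let D be the O=O bond energy.
Σ(broken) = 2×355 + 12×403 + 7×D = 5546 + 7D
Σ(formed) = 8×789 + 12×468 = 11928
ΔH = Σ(broken) − Σ(formed) = (5546 + 7D) − (11928) = −6382 + 7D
Setting this equal to −2840 kJ gives 7D = 3542, so D = 506 kJ/mol.

D(O=O) ≈ 506 kJ/mol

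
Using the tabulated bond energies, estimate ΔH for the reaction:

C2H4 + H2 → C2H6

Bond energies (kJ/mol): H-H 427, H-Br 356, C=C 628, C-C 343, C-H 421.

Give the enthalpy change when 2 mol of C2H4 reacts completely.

Bonds broken (reactants):
  C-H: 4 × 421 = 1684
  C=C: 1 × 628 = 628
  H-H: 1 × 427 = 427
  Σ(broken) = 2739 kJ
Bonds formed (products):
  C-C: 1 × 343 = 343
  C-H: 6 × 421 = 2526
  Σ(formed) = 2869 kJ
ΔH = Σ(broken) − Σ(formed) = 2739 − 2869 = −130 kJ
For 2× the reaction as written: 2 × (−130) = −260 kJ

ΔH = −260 kJ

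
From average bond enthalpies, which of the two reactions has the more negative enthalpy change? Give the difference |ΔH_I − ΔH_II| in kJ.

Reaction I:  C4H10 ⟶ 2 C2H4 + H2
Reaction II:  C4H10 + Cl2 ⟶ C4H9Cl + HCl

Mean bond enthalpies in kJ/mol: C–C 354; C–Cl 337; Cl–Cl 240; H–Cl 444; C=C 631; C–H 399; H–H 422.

Reaction II, by 318 kJ

Reaction I:
  Bonds broken (reactants):
    C–C: 3 × 354 = 1062
    C–H: 10 × 399 = 3990
    Σ(broken) = 5052 kJ
  Bonds formed (products):
    C–H: 8 × 399 = 3192
    C=C: 2 × 631 = 1262
    H–H: 1 × 422 = 422
    Σ(formed) = 4876 kJ
  ΔH_I = 5052 − 4876 = +176 kJ
Reaction II:
  Bonds broken (reactants):
    C–C: 3 × 354 = 1062
    C–H: 10 × 399 = 3990
    Cl–Cl: 1 × 240 = 240
    Σ(broken) = 5292 kJ
  Bonds formed (products):
    C–C: 3 × 354 = 1062
    C–Cl: 1 × 337 = 337
    C–H: 9 × 399 = 3591
    H–Cl: 1 × 444 = 444
    Σ(formed) = 5434 kJ
  ΔH_II = 5292 − 5434 = −142 kJ
ΔH_I − ΔH_II = +318 kJ, so reaction II has the more negative ΔH; |ΔH_I − ΔH_II| = 318 kJ.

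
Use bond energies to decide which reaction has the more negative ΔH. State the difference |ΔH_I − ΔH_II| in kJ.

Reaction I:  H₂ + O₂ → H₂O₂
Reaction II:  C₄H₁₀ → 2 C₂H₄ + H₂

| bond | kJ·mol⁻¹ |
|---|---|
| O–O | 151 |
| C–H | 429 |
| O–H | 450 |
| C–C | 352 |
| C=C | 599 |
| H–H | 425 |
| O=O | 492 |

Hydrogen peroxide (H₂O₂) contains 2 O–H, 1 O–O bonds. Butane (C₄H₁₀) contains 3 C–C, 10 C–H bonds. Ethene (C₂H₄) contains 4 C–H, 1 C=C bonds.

Reaction I, by 425 kJ

Reaction I:
  Bonds broken (reactants):
    H–H: 1 × 425 = 425
    O=O: 1 × 492 = 492
    Σ(broken) = 917 kJ
  Bonds formed (products):
    O–H: 2 × 450 = 900
    O–O: 1 × 151 = 151
    Σ(formed) = 1051 kJ
  ΔH_I = 917 − 1051 = −134 kJ
Reaction II:
  Bonds broken (reactants):
    C–C: 3 × 352 = 1056
    C–H: 10 × 429 = 4290
    Σ(broken) = 5346 kJ
  Bonds formed (products):
    C–H: 8 × 429 = 3432
    C=C: 2 × 599 = 1198
    H–H: 1 × 425 = 425
    Σ(formed) = 5055 kJ
  ΔH_II = 5346 − 5055 = +291 kJ
ΔH_I − ΔH_II = −425 kJ, so reaction I has the more negative ΔH; |ΔH_I − ΔH_II| = 425 kJ.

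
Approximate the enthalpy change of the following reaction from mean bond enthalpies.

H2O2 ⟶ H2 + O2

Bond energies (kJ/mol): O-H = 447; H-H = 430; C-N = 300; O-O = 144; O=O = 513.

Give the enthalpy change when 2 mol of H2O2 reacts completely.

Bonds broken (reactants):
  O-H: 2 × 447 = 894
  O-O: 1 × 144 = 144
  Σ(broken) = 1038 kJ
Bonds formed (products):
  H-H: 1 × 430 = 430
  O=O: 1 × 513 = 513
  Σ(formed) = 943 kJ
ΔH = Σ(broken) − Σ(formed) = 1038 − 943 = +95 kJ
For 2× the reaction as written: 2 × (+95) = +190 kJ

ΔH = +190 kJ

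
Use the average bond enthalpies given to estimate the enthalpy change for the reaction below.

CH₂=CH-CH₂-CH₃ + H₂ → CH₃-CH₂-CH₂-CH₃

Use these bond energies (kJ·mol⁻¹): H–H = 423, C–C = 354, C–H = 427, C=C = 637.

ΔH ≈ −148 kJ

Bonds broken (reactants):
  C–C: 2 × 354 = 708
  C–H: 8 × 427 = 3416
  C=C: 1 × 637 = 637
  H–H: 1 × 423 = 423
  Σ(broken) = 5184 kJ
Bonds formed (products):
  C–C: 3 × 354 = 1062
  C–H: 10 × 427 = 4270
  Σ(formed) = 5332 kJ
ΔH = Σ(broken) − Σ(formed) = 5184 − 5332 = −148 kJ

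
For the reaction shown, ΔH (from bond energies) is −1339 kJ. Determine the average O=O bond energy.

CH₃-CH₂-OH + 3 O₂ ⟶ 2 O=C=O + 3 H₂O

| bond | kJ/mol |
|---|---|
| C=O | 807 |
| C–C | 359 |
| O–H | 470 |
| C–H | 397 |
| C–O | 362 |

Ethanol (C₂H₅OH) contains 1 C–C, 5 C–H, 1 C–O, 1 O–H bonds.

Let D be the O=O bond energy.
Σ(broken) = 1×359 + 5×397 + 1×362 + 1×470 + 3×D = 3176 + 3D
Σ(formed) = 4×807 + 6×470 = 6048
ΔH = Σ(broken) − Σ(formed) = (3176 + 3D) − (6048) = −2872 + 3D
Setting this equal to −1339 kJ gives 3D = 1533, so D = 511 kJ/mol.

D(O=O) ≈ 511 kJ/mol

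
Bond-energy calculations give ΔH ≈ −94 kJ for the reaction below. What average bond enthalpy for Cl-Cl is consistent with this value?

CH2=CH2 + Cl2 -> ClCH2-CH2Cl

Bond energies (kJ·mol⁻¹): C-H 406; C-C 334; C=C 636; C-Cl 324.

D(Cl-Cl) ≈ 252 kJ/mol

Let D be the Cl-Cl bond energy.
Σ(broken) = 4×406 + 1×636 + 1×D = 2260 + D
Σ(formed) = 1×334 + 2×324 + 4×406 = 2606
ΔH = Σ(broken) − Σ(formed) = (2260 + D) − (2606) = −346 + D
Setting this equal to −94 kJ gives D = 252 kJ/mol.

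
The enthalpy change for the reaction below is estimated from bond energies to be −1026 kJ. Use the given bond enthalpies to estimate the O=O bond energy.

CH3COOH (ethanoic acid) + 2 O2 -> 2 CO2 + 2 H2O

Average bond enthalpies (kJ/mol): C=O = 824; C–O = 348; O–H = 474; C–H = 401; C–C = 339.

Let D be the O=O bond energy.
Σ(broken) = 1×339 + 3×401 + 1×348 + 1×824 + 1×474 + 2×D = 3188 + 2D
Σ(formed) = 4×824 + 4×474 = 5192
ΔH = Σ(broken) − Σ(formed) = (3188 + 2D) − (5192) = −2004 + 2D
Setting this equal to −1026 kJ gives 2D = 978, so D = 489 kJ/mol.

D(O=O) ≈ 489 kJ/mol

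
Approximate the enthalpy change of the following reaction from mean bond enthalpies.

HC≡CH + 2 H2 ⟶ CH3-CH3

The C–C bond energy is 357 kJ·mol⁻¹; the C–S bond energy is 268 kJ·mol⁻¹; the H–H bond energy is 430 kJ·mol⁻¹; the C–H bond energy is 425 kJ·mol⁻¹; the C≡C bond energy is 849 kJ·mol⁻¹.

Bonds broken (reactants):
  C≡C: 1 × 849 = 849
  C–H: 2 × 425 = 850
  H–H: 2 × 430 = 860
  Σ(broken) = 2559 kJ
Bonds formed (products):
  C–C: 1 × 357 = 357
  C–H: 6 × 425 = 2550
  Σ(formed) = 2907 kJ
ΔH = Σ(broken) − Σ(formed) = 2559 − 2907 = −348 kJ

ΔH ≈ −348 kJ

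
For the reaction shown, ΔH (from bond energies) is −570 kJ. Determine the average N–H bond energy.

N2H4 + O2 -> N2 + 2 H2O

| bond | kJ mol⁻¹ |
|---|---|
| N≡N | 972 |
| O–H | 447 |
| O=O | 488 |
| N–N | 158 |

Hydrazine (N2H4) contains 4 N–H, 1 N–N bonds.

D(N–H) ≈ 386 kJ/mol

Let D be the N–H bond energy.
Σ(broken) = 4×D + 1×158 + 1×488 = 646 + 4D
Σ(formed) = 1×972 + 4×447 = 2760
ΔH = Σ(broken) − Σ(formed) = (646 + 4D) − (2760) = −2114 + 4D
Setting this equal to −570 kJ gives 4D = 1544, so D = 386 kJ/mol.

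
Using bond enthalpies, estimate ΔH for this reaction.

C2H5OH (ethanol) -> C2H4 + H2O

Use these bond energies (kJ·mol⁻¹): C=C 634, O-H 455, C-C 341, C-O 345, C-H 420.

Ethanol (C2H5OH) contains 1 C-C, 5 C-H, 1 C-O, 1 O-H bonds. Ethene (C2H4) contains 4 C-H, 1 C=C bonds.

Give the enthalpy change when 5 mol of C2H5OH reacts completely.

Bonds broken (reactants):
  C-C: 1 × 341 = 341
  C-H: 5 × 420 = 2100
  C-O: 1 × 345 = 345
  O-H: 1 × 455 = 455
  Σ(broken) = 3241 kJ
Bonds formed (products):
  C-H: 4 × 420 = 1680
  C=C: 1 × 634 = 634
  O-H: 2 × 455 = 910
  Σ(formed) = 3224 kJ
ΔH = Σ(broken) − Σ(formed) = 3241 − 3224 = +17 kJ
For 5× the reaction as written: 5 × (+17) = +85 kJ

ΔH = +85 kJ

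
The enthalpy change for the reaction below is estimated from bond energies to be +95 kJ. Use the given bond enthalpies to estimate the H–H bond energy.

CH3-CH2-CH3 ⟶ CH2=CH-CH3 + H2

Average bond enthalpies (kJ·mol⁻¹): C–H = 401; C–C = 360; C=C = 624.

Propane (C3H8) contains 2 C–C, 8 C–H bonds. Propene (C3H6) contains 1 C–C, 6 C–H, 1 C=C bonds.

D(H–H) ≈ 443 kJ/mol

Let D be the H–H bond energy.
Σ(broken) = 2×360 + 8×401 = 3928
Σ(formed) = 1×360 + 6×401 + 1×624 + 1×D = 3390 + D
ΔH = Σ(broken) − Σ(formed) = (3928) − (3390 + D) = +538 − D
Setting this equal to +95 kJ gives D = 443 kJ/mol.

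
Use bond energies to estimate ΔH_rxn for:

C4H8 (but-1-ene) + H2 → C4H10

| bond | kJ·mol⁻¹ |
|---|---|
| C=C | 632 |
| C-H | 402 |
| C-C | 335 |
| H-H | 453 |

ΔH ≈ −54 kJ

Bonds broken (reactants):
  C-C: 2 × 335 = 670
  C-H: 8 × 402 = 3216
  C=C: 1 × 632 = 632
  H-H: 1 × 453 = 453
  Σ(broken) = 4971 kJ
Bonds formed (products):
  C-C: 3 × 335 = 1005
  C-H: 10 × 402 = 4020
  Σ(formed) = 5025 kJ
ΔH = Σ(broken) − Σ(formed) = 4971 − 5025 = −54 kJ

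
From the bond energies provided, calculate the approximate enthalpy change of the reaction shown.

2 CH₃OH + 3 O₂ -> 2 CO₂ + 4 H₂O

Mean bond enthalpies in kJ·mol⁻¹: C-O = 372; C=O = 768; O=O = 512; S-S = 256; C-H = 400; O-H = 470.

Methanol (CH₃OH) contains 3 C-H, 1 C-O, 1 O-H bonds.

ΔH ≈ −1212 kJ

Bonds broken (reactants):
  C-H: 6 × 400 = 2400
  C-O: 2 × 372 = 744
  O-H: 2 × 470 = 940
  O=O: 3 × 512 = 1536
  Σ(broken) = 5620 kJ
Bonds formed (products):
  C=O: 4 × 768 = 3072
  O-H: 8 × 470 = 3760
  Σ(formed) = 6832 kJ
ΔH = Σ(broken) − Σ(formed) = 5620 − 6832 = −1212 kJ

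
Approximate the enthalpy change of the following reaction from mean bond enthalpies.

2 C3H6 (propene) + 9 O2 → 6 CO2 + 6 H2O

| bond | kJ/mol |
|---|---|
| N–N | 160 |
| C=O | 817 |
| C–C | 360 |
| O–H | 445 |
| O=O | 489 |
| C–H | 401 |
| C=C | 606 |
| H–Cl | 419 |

ΔH ≈ −3999 kJ

Bonds broken (reactants):
  C–C: 2 × 360 = 720
  C–H: 12 × 401 = 4812
  C=C: 2 × 606 = 1212
  O=O: 9 × 489 = 4401
  Σ(broken) = 11145 kJ
Bonds formed (products):
  C=O: 12 × 817 = 9804
  O–H: 12 × 445 = 5340
  Σ(formed) = 15144 kJ
ΔH = Σ(broken) − Σ(formed) = 11145 − 15144 = −3999 kJ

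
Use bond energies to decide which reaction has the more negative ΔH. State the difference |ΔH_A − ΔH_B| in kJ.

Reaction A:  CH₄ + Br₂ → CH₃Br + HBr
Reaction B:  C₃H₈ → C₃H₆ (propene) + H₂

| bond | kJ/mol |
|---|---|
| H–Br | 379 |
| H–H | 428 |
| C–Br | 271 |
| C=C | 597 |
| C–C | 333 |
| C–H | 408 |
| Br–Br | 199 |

Reaction A:
  Bonds broken (reactants):
    Br–Br: 1 × 199 = 199
    C–H: 4 × 408 = 1632
    Σ(broken) = 1831 kJ
  Bonds formed (products):
    C–Br: 1 × 271 = 271
    C–H: 3 × 408 = 1224
    H–Br: 1 × 379 = 379
    Σ(formed) = 1874 kJ
  ΔH_A = 1831 − 1874 = −43 kJ
Reaction B:
  Bonds broken (reactants):
    C–C: 2 × 333 = 666
    C–H: 8 × 408 = 3264
    Σ(broken) = 3930 kJ
  Bonds formed (products):
    C–C: 1 × 333 = 333
    C–H: 6 × 408 = 2448
    C=C: 1 × 597 = 597
    H–H: 1 × 428 = 428
    Σ(formed) = 3806 kJ
  ΔH_B = 3930 − 3806 = +124 kJ
ΔH_A − ΔH_B = −167 kJ, so reaction A has the more negative ΔH; |ΔH_A − ΔH_B| = 167 kJ.

Reaction A, by 167 kJ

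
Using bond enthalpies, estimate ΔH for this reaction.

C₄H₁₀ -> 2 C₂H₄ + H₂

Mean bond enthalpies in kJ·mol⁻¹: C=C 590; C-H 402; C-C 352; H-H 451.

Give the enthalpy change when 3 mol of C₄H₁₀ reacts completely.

Bonds broken (reactants):
  C-C: 3 × 352 = 1056
  C-H: 10 × 402 = 4020
  Σ(broken) = 5076 kJ
Bonds formed (products):
  C-H: 8 × 402 = 3216
  C=C: 2 × 590 = 1180
  H-H: 1 × 451 = 451
  Σ(formed) = 4847 kJ
ΔH = Σ(broken) − Σ(formed) = 5076 − 4847 = +229 kJ
For 3× the reaction as written: 3 × (+229) = +687 kJ

ΔH = +687 kJ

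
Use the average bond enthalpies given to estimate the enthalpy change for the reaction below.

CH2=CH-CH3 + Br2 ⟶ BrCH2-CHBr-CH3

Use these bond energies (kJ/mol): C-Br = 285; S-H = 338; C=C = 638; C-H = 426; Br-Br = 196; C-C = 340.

Bonds broken (reactants):
  Br-Br: 1 × 196 = 196
  C-C: 1 × 340 = 340
  C-H: 6 × 426 = 2556
  C=C: 1 × 638 = 638
  Σ(broken) = 3730 kJ
Bonds formed (products):
  C-Br: 2 × 285 = 570
  C-C: 2 × 340 = 680
  C-H: 6 × 426 = 2556
  Σ(formed) = 3806 kJ
ΔH = Σ(broken) − Σ(formed) = 3730 − 3806 = −76 kJ

ΔH ≈ −76 kJ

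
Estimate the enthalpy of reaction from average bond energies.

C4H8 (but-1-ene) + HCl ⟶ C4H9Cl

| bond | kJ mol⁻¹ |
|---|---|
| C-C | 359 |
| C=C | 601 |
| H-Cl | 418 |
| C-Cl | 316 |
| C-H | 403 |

ΔH ≈ −59 kJ

Bonds broken (reactants):
  C-C: 2 × 359 = 718
  C-H: 8 × 403 = 3224
  C=C: 1 × 601 = 601
  H-Cl: 1 × 418 = 418
  Σ(broken) = 4961 kJ
Bonds formed (products):
  C-C: 3 × 359 = 1077
  C-Cl: 1 × 316 = 316
  C-H: 9 × 403 = 3627
  Σ(formed) = 5020 kJ
ΔH = Σ(broken) − Σ(formed) = 4961 − 5020 = −59 kJ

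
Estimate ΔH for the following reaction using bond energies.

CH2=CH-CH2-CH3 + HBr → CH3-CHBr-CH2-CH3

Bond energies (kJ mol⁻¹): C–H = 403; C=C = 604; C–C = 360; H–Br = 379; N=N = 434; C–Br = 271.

Bonds broken (reactants):
  C–C: 2 × 360 = 720
  C–H: 8 × 403 = 3224
  C=C: 1 × 604 = 604
  H–Br: 1 × 379 = 379
  Σ(broken) = 4927 kJ
Bonds formed (products):
  C–Br: 1 × 271 = 271
  C–C: 3 × 360 = 1080
  C–H: 9 × 403 = 3627
  Σ(formed) = 4978 kJ
ΔH = Σ(broken) − Σ(formed) = 4927 − 4978 = −51 kJ

ΔH ≈ −51 kJ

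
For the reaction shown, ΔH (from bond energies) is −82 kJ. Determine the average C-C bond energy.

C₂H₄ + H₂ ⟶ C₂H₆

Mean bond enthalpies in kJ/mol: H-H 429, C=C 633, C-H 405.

D(C-C) ≈ 334 kJ/mol

Let D be the C-C bond energy.
Σ(broken) = 4×405 + 1×633 + 1×429 = 2682
Σ(formed) = 1×D + 6×405 = 2430 + D
ΔH = Σ(broken) − Σ(formed) = (2682) − (2430 + D) = +252 − D
Setting this equal to −82 kJ gives D = 334 kJ/mol.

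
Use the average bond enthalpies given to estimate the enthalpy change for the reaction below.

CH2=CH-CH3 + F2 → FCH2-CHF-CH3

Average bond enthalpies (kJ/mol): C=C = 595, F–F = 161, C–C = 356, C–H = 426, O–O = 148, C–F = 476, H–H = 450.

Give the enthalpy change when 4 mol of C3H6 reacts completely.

Bonds broken (reactants):
  C–C: 1 × 356 = 356
  C–H: 6 × 426 = 2556
  C=C: 1 × 595 = 595
  F–F: 1 × 161 = 161
  Σ(broken) = 3668 kJ
Bonds formed (products):
  C–C: 2 × 356 = 712
  C–F: 2 × 476 = 952
  C–H: 6 × 426 = 2556
  Σ(formed) = 4220 kJ
ΔH = Σ(broken) − Σ(formed) = 3668 − 4220 = −552 kJ
For 4× the reaction as written: 4 × (−552) = −2208 kJ

ΔH = −2208 kJ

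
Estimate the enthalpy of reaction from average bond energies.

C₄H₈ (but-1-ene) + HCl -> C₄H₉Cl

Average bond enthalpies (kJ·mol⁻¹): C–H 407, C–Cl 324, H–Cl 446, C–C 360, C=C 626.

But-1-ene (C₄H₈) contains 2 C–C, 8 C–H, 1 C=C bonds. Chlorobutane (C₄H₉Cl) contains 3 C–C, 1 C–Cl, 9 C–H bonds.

Bonds broken (reactants):
  C–C: 2 × 360 = 720
  C–H: 8 × 407 = 3256
  C=C: 1 × 626 = 626
  H–Cl: 1 × 446 = 446
  Σ(broken) = 5048 kJ
Bonds formed (products):
  C–C: 3 × 360 = 1080
  C–Cl: 1 × 324 = 324
  C–H: 9 × 407 = 3663
  Σ(formed) = 5067 kJ
ΔH = Σ(broken) − Σ(formed) = 5048 − 5067 = −19 kJ

ΔH ≈ −19 kJ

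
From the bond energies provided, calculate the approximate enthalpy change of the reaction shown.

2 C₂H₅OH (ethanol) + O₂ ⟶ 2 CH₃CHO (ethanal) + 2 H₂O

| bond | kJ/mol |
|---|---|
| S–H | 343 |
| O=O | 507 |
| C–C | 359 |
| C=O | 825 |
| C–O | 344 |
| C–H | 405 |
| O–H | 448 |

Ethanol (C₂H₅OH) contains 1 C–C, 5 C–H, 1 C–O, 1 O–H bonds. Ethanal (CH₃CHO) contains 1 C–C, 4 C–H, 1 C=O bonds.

ΔH ≈ −541 kJ

Bonds broken (reactants):
  C–C: 2 × 359 = 718
  C–H: 10 × 405 = 4050
  C–O: 2 × 344 = 688
  O–H: 2 × 448 = 896
  O=O: 1 × 507 = 507
  Σ(broken) = 6859 kJ
Bonds formed (products):
  C–C: 2 × 359 = 718
  C–H: 8 × 405 = 3240
  C=O: 2 × 825 = 1650
  O–H: 4 × 448 = 1792
  Σ(formed) = 7400 kJ
ΔH = Σ(broken) − Σ(formed) = 6859 − 7400 = −541 kJ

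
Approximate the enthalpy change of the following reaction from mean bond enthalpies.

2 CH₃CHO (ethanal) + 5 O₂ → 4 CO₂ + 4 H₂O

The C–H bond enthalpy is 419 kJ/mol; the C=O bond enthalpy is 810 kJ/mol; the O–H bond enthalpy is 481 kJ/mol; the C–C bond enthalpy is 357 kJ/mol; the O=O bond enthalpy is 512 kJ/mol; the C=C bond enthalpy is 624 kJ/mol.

ΔH ≈ −2082 kJ

Bonds broken (reactants):
  C–C: 2 × 357 = 714
  C–H: 8 × 419 = 3352
  C=O: 2 × 810 = 1620
  O=O: 5 × 512 = 2560
  Σ(broken) = 8246 kJ
Bonds formed (products):
  C=O: 8 × 810 = 6480
  O–H: 8 × 481 = 3848
  Σ(formed) = 10328 kJ
ΔH = Σ(broken) − Σ(formed) = 8246 − 10328 = −2082 kJ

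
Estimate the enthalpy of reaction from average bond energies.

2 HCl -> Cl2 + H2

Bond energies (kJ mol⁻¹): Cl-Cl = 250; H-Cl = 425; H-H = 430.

Bonds broken (reactants):
  H-Cl: 2 × 425 = 850
  Σ(broken) = 850 kJ
Bonds formed (products):
  Cl-Cl: 1 × 250 = 250
  H-H: 1 × 430 = 430
  Σ(formed) = 680 kJ
ΔH = Σ(broken) − Σ(formed) = 850 − 680 = +170 kJ

ΔH ≈ +170 kJ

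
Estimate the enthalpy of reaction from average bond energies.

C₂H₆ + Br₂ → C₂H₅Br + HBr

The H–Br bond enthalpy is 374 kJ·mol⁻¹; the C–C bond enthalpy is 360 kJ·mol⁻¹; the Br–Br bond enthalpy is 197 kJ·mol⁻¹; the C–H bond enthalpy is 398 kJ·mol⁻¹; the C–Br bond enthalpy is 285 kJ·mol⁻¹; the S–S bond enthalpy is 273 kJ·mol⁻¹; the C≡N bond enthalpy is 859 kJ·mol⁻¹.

Bonds broken (reactants):
  Br–Br: 1 × 197 = 197
  C–C: 1 × 360 = 360
  C–H: 6 × 398 = 2388
  Σ(broken) = 2945 kJ
Bonds formed (products):
  C–Br: 1 × 285 = 285
  C–C: 1 × 360 = 360
  C–H: 5 × 398 = 1990
  H–Br: 1 × 374 = 374
  Σ(formed) = 3009 kJ
ΔH = Σ(broken) − Σ(formed) = 2945 − 3009 = −64 kJ

ΔH ≈ −64 kJ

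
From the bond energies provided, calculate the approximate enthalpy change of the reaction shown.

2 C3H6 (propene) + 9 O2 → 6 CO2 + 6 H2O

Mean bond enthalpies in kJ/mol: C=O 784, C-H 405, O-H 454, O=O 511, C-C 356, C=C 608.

ΔH ≈ −3469 kJ

Bonds broken (reactants):
  C-C: 2 × 356 = 712
  C-H: 12 × 405 = 4860
  C=C: 2 × 608 = 1216
  O=O: 9 × 511 = 4599
  Σ(broken) = 11387 kJ
Bonds formed (products):
  C=O: 12 × 784 = 9408
  O-H: 12 × 454 = 5448
  Σ(formed) = 14856 kJ
ΔH = Σ(broken) − Σ(formed) = 11387 − 14856 = −3469 kJ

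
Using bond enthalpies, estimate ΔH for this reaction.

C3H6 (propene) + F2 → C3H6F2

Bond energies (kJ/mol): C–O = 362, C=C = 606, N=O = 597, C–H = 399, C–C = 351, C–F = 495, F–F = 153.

Bonds broken (reactants):
  C–C: 1 × 351 = 351
  C–H: 6 × 399 = 2394
  C=C: 1 × 606 = 606
  F–F: 1 × 153 = 153
  Σ(broken) = 3504 kJ
Bonds formed (products):
  C–C: 2 × 351 = 702
  C–F: 2 × 495 = 990
  C–H: 6 × 399 = 2394
  Σ(formed) = 4086 kJ
ΔH = Σ(broken) − Σ(formed) = 3504 − 4086 = −582 kJ

ΔH ≈ −582 kJ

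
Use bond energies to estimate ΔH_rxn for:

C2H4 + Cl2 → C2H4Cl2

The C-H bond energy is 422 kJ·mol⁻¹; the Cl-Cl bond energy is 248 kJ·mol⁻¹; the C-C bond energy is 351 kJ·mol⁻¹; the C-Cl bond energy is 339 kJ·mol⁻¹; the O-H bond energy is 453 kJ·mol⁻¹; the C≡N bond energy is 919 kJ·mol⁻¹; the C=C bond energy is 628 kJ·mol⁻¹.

ΔH ≈ −153 kJ

Bonds broken (reactants):
  C-H: 4 × 422 = 1688
  C=C: 1 × 628 = 628
  Cl-Cl: 1 × 248 = 248
  Σ(broken) = 2564 kJ
Bonds formed (products):
  C-C: 1 × 351 = 351
  C-Cl: 2 × 339 = 678
  C-H: 4 × 422 = 1688
  Σ(formed) = 2717 kJ
ΔH = Σ(broken) − Σ(formed) = 2564 − 2717 = −153 kJ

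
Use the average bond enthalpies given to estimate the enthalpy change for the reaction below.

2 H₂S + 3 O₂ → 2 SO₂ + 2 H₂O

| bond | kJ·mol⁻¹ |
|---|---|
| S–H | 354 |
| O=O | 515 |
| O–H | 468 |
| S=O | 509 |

Bonds broken (reactants):
  O=O: 3 × 515 = 1545
  S–H: 4 × 354 = 1416
  Σ(broken) = 2961 kJ
Bonds formed (products):
  O–H: 4 × 468 = 1872
  S=O: 4 × 509 = 2036
  Σ(formed) = 3908 kJ
ΔH = Σ(broken) − Σ(formed) = 2961 − 3908 = −947 kJ

ΔH ≈ −947 kJ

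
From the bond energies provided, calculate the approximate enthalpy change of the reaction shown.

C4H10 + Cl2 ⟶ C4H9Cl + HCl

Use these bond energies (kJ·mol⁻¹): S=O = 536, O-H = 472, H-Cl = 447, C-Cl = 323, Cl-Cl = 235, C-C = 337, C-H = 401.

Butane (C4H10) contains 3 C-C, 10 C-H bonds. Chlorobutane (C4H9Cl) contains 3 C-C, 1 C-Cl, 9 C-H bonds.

ΔH ≈ −134 kJ

Bonds broken (reactants):
  C-C: 3 × 337 = 1011
  C-H: 10 × 401 = 4010
  Cl-Cl: 1 × 235 = 235
  Σ(broken) = 5256 kJ
Bonds formed (products):
  C-C: 3 × 337 = 1011
  C-Cl: 1 × 323 = 323
  C-H: 9 × 401 = 3609
  H-Cl: 1 × 447 = 447
  Σ(formed) = 5390 kJ
ΔH = Σ(broken) − Σ(formed) = 5256 − 5390 = −134 kJ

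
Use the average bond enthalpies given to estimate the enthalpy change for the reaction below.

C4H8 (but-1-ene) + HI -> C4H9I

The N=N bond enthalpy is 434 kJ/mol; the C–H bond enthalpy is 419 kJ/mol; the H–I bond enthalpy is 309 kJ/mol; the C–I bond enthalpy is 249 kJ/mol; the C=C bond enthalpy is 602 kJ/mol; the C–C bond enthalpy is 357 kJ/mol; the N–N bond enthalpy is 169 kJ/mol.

Bonds broken (reactants):
  C–C: 2 × 357 = 714
  C–H: 8 × 419 = 3352
  C=C: 1 × 602 = 602
  H–I: 1 × 309 = 309
  Σ(broken) = 4977 kJ
Bonds formed (products):
  C–C: 3 × 357 = 1071
  C–H: 9 × 419 = 3771
  C–I: 1 × 249 = 249
  Σ(formed) = 5091 kJ
ΔH = Σ(broken) − Σ(formed) = 4977 − 5091 = −114 kJ

ΔH ≈ −114 kJ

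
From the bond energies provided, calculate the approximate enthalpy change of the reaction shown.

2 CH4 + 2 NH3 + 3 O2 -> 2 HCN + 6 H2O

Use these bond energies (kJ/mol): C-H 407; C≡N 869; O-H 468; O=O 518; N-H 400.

Bonds broken (reactants):
  C-H: 8 × 407 = 3256
  N-H: 6 × 400 = 2400
  O=O: 3 × 518 = 1554
  Σ(broken) = 7210 kJ
Bonds formed (products):
  C≡N: 2 × 869 = 1738
  C-H: 2 × 407 = 814
  O-H: 12 × 468 = 5616
  Σ(formed) = 8168 kJ
ΔH = Σ(broken) − Σ(formed) = 7210 − 8168 = −958 kJ

ΔH ≈ −958 kJ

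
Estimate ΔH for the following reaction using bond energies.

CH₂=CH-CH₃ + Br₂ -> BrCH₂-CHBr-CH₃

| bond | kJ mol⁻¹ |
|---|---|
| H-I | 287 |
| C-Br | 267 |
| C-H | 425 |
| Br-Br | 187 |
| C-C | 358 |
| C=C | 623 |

ΔH ≈ −82 kJ

Bonds broken (reactants):
  Br-Br: 1 × 187 = 187
  C-C: 1 × 358 = 358
  C-H: 6 × 425 = 2550
  C=C: 1 × 623 = 623
  Σ(broken) = 3718 kJ
Bonds formed (products):
  C-Br: 2 × 267 = 534
  C-C: 2 × 358 = 716
  C-H: 6 × 425 = 2550
  Σ(formed) = 3800 kJ
ΔH = Σ(broken) − Σ(formed) = 3718 − 3800 = −82 kJ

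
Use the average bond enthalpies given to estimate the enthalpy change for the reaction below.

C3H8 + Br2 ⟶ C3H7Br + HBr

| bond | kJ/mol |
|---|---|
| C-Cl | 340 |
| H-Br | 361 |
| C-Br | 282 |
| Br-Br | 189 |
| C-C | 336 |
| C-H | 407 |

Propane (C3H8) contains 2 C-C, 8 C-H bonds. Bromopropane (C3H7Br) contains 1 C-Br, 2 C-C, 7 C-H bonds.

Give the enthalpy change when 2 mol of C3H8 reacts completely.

ΔH = −94 kJ

Bonds broken (reactants):
  Br-Br: 1 × 189 = 189
  C-C: 2 × 336 = 672
  C-H: 8 × 407 = 3256
  Σ(broken) = 4117 kJ
Bonds formed (products):
  C-Br: 1 × 282 = 282
  C-C: 2 × 336 = 672
  C-H: 7 × 407 = 2849
  H-Br: 1 × 361 = 361
  Σ(formed) = 4164 kJ
ΔH = Σ(broken) − Σ(formed) = 4117 − 4164 = −47 kJ
For 2× the reaction as written: 2 × (−47) = −94 kJ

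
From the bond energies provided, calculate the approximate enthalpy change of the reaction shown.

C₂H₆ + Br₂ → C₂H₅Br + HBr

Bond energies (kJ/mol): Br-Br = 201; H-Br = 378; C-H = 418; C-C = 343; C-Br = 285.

ΔH ≈ −44 kJ

Bonds broken (reactants):
  Br-Br: 1 × 201 = 201
  C-C: 1 × 343 = 343
  C-H: 6 × 418 = 2508
  Σ(broken) = 3052 kJ
Bonds formed (products):
  C-Br: 1 × 285 = 285
  C-C: 1 × 343 = 343
  C-H: 5 × 418 = 2090
  H-Br: 1 × 378 = 378
  Σ(formed) = 3096 kJ
ΔH = Σ(broken) − Σ(formed) = 3052 − 3096 = −44 kJ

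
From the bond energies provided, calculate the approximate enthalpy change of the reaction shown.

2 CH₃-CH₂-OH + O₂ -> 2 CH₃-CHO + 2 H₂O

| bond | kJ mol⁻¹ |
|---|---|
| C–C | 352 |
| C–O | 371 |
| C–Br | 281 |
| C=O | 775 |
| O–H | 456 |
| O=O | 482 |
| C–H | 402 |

ΔH ≈ −434 kJ

Bonds broken (reactants):
  C–C: 2 × 352 = 704
  C–H: 10 × 402 = 4020
  C–O: 2 × 371 = 742
  O–H: 2 × 456 = 912
  O=O: 1 × 482 = 482
  Σ(broken) = 6860 kJ
Bonds formed (products):
  C–C: 2 × 352 = 704
  C–H: 8 × 402 = 3216
  C=O: 2 × 775 = 1550
  O–H: 4 × 456 = 1824
  Σ(formed) = 7294 kJ
ΔH = Σ(broken) − Σ(formed) = 6860 − 7294 = −434 kJ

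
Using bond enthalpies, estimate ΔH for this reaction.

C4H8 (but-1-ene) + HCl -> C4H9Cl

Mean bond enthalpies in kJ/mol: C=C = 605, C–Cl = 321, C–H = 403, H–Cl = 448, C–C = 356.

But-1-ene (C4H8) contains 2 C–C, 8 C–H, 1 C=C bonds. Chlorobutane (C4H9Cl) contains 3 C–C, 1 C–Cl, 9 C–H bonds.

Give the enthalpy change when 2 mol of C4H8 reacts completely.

ΔH = −54 kJ

Bonds broken (reactants):
  C–C: 2 × 356 = 712
  C–H: 8 × 403 = 3224
  C=C: 1 × 605 = 605
  H–Cl: 1 × 448 = 448
  Σ(broken) = 4989 kJ
Bonds formed (products):
  C–C: 3 × 356 = 1068
  C–Cl: 1 × 321 = 321
  C–H: 9 × 403 = 3627
  Σ(formed) = 5016 kJ
ΔH = Σ(broken) − Σ(formed) = 4989 − 5016 = −27 kJ
For 2× the reaction as written: 2 × (−27) = −54 kJ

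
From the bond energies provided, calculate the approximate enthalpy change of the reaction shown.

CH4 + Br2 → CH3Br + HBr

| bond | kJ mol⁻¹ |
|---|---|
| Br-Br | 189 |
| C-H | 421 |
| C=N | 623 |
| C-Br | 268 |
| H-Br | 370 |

Bonds broken (reactants):
  Br-Br: 1 × 189 = 189
  C-H: 4 × 421 = 1684
  Σ(broken) = 1873 kJ
Bonds formed (products):
  C-Br: 1 × 268 = 268
  C-H: 3 × 421 = 1263
  H-Br: 1 × 370 = 370
  Σ(formed) = 1901 kJ
ΔH = Σ(broken) − Σ(formed) = 1873 − 1901 = −28 kJ

ΔH ≈ −28 kJ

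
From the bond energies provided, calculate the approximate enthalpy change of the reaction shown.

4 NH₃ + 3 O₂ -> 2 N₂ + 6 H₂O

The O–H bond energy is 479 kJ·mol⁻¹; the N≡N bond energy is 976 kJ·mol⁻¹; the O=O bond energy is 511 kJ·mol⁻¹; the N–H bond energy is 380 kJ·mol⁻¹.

ΔH ≈ −1607 kJ

Bonds broken (reactants):
  N–H: 12 × 380 = 4560
  O=O: 3 × 511 = 1533
  Σ(broken) = 6093 kJ
Bonds formed (products):
  N≡N: 2 × 976 = 1952
  O–H: 12 × 479 = 5748
  Σ(formed) = 7700 kJ
ΔH = Σ(broken) − Σ(formed) = 6093 − 7700 = −1607 kJ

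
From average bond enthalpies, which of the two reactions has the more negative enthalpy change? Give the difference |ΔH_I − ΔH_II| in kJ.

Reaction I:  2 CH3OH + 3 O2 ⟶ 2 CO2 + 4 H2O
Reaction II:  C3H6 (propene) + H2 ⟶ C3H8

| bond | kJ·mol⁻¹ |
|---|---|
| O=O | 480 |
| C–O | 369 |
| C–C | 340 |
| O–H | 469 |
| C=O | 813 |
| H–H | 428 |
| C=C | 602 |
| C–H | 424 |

Reaction I, by 1186 kJ

Reaction I:
  Bonds broken (reactants):
    C–H: 6 × 424 = 2544
    C–O: 2 × 369 = 738
    O–H: 2 × 469 = 938
    O=O: 3 × 480 = 1440
    Σ(broken) = 5660 kJ
  Bonds formed (products):
    C=O: 4 × 813 = 3252
    O–H: 8 × 469 = 3752
    Σ(formed) = 7004 kJ
  ΔH_I = 5660 − 7004 = −1344 kJ
Reaction II:
  Bonds broken (reactants):
    C–C: 1 × 340 = 340
    C–H: 6 × 424 = 2544
    C=C: 1 × 602 = 602
    H–H: 1 × 428 = 428
    Σ(broken) = 3914 kJ
  Bonds formed (products):
    C–C: 2 × 340 = 680
    C–H: 8 × 424 = 3392
    Σ(formed) = 4072 kJ
  ΔH_II = 3914 − 4072 = −158 kJ
ΔH_I − ΔH_II = −1186 kJ, so reaction I has the more negative ΔH; |ΔH_I − ΔH_II| = 1186 kJ.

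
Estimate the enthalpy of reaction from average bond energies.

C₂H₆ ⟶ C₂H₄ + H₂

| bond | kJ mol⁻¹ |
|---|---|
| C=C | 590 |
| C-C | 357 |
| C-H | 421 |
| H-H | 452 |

ΔH ≈ +157 kJ

Bonds broken (reactants):
  C-C: 1 × 357 = 357
  C-H: 6 × 421 = 2526
  Σ(broken) = 2883 kJ
Bonds formed (products):
  C-H: 4 × 421 = 1684
  C=C: 1 × 590 = 590
  H-H: 1 × 452 = 452
  Σ(formed) = 2726 kJ
ΔH = Σ(broken) − Σ(formed) = 2883 − 2726 = +157 kJ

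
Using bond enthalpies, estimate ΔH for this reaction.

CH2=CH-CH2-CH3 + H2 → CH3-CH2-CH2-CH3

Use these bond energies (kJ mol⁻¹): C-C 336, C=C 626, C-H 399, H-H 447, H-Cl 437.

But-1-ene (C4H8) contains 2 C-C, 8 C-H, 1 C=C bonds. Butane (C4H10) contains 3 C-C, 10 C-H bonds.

ΔH ≈ −61 kJ

Bonds broken (reactants):
  C-C: 2 × 336 = 672
  C-H: 8 × 399 = 3192
  C=C: 1 × 626 = 626
  H-H: 1 × 447 = 447
  Σ(broken) = 4937 kJ
Bonds formed (products):
  C-C: 3 × 336 = 1008
  C-H: 10 × 399 = 3990
  Σ(formed) = 4998 kJ
ΔH = Σ(broken) − Σ(formed) = 4937 − 4998 = −61 kJ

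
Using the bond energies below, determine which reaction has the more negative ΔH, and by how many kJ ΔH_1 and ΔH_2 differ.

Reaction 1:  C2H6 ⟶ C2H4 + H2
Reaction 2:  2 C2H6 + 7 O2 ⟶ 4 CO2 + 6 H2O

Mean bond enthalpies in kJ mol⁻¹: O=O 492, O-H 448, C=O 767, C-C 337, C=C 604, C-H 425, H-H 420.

Reaction 1:
  Bonds broken (reactants):
    C-C: 1 × 337 = 337
    C-H: 6 × 425 = 2550
    Σ(broken) = 2887 kJ
  Bonds formed (products):
    C-H: 4 × 425 = 1700
    C=C: 1 × 604 = 604
    H-H: 1 × 420 = 420
    Σ(formed) = 2724 kJ
  ΔH_1 = 2887 − 2724 = +163 kJ
Reaction 2:
  Bonds broken (reactants):
    C-C: 2 × 337 = 674
    C-H: 12 × 425 = 5100
    O=O: 7 × 492 = 3444
    Σ(broken) = 9218 kJ
  Bonds formed (products):
    C=O: 8 × 767 = 6136
    O-H: 12 × 448 = 5376
    Σ(formed) = 11512 kJ
  ΔH_2 = 9218 − 11512 = −2294 kJ
ΔH_1 − ΔH_2 = +2457 kJ, so reaction 2 has the more negative ΔH; |ΔH_1 − ΔH_2| = 2457 kJ.

Reaction 2, by 2457 kJ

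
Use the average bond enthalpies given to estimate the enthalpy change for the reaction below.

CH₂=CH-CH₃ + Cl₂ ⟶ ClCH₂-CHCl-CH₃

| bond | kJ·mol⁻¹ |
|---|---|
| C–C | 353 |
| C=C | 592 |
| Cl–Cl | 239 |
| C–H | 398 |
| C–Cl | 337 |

ΔH ≈ −196 kJ

Bonds broken (reactants):
  C–C: 1 × 353 = 353
  C–H: 6 × 398 = 2388
  C=C: 1 × 592 = 592
  Cl–Cl: 1 × 239 = 239
  Σ(broken) = 3572 kJ
Bonds formed (products):
  C–C: 2 × 353 = 706
  C–Cl: 2 × 337 = 674
  C–H: 6 × 398 = 2388
  Σ(formed) = 3768 kJ
ΔH = Σ(broken) − Σ(formed) = 3572 − 3768 = −196 kJ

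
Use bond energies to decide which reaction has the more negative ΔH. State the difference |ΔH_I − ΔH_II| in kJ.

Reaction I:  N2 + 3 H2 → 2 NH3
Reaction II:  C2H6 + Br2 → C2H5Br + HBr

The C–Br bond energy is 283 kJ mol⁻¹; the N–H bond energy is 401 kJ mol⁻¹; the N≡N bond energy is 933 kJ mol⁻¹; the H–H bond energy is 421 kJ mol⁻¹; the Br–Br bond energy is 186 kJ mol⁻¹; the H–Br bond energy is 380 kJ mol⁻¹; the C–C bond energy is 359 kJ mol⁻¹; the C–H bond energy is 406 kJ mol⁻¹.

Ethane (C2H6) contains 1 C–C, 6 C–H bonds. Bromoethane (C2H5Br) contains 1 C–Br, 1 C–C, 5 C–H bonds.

Reaction I, by 139 kJ

Reaction I:
  Bonds broken (reactants):
    H–H: 3 × 421 = 1263
    N≡N: 1 × 933 = 933
    Σ(broken) = 2196 kJ
  Bonds formed (products):
    N–H: 6 × 401 = 2406
    Σ(formed) = 2406 kJ
  ΔH_I = 2196 − 2406 = −210 kJ
Reaction II:
  Bonds broken (reactants):
    Br–Br: 1 × 186 = 186
    C–C: 1 × 359 = 359
    C–H: 6 × 406 = 2436
    Σ(broken) = 2981 kJ
  Bonds formed (products):
    C–Br: 1 × 283 = 283
    C–C: 1 × 359 = 359
    C–H: 5 × 406 = 2030
    H–Br: 1 × 380 = 380
    Σ(formed) = 3052 kJ
  ΔH_II = 2981 − 3052 = −71 kJ
ΔH_I − ΔH_II = −139 kJ, so reaction I has the more negative ΔH; |ΔH_I − ΔH_II| = 139 kJ.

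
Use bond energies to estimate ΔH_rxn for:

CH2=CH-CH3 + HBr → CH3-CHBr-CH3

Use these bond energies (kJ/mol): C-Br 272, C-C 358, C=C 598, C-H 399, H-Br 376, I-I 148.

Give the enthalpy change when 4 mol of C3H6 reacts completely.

Bonds broken (reactants):
  C-C: 1 × 358 = 358
  C-H: 6 × 399 = 2394
  C=C: 1 × 598 = 598
  H-Br: 1 × 376 = 376
  Σ(broken) = 3726 kJ
Bonds formed (products):
  C-Br: 1 × 272 = 272
  C-C: 2 × 358 = 716
  C-H: 7 × 399 = 2793
  Σ(formed) = 3781 kJ
ΔH = Σ(broken) − Σ(formed) = 3726 − 3781 = −55 kJ
For 4× the reaction as written: 4 × (−55) = −220 kJ

ΔH = −220 kJ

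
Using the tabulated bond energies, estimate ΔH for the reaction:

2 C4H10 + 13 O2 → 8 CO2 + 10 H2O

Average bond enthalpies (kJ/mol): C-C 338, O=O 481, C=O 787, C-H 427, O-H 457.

ΔH ≈ −4911 kJ

Bonds broken (reactants):
  C-C: 6 × 338 = 2028
  C-H: 20 × 427 = 8540
  O=O: 13 × 481 = 6253
  Σ(broken) = 16821 kJ
Bonds formed (products):
  C=O: 16 × 787 = 12592
  O-H: 20 × 457 = 9140
  Σ(formed) = 21732 kJ
ΔH = Σ(broken) − Σ(formed) = 16821 − 21732 = −4911 kJ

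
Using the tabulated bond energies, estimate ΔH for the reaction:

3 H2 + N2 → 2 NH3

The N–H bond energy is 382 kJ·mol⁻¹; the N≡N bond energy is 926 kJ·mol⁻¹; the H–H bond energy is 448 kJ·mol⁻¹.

Bonds broken (reactants):
  H–H: 3 × 448 = 1344
  N≡N: 1 × 926 = 926
  Σ(broken) = 2270 kJ
Bonds formed (products):
  N–H: 6 × 382 = 2292
  Σ(formed) = 2292 kJ
ΔH = Σ(broken) − Σ(formed) = 2270 − 2292 = −22 kJ

ΔH ≈ −22 kJ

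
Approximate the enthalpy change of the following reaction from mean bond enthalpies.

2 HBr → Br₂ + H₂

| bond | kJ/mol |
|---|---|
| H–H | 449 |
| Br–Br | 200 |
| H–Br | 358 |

Bonds broken (reactants):
  H–Br: 2 × 358 = 716
  Σ(broken) = 716 kJ
Bonds formed (products):
  Br–Br: 1 × 200 = 200
  H–H: 1 × 449 = 449
  Σ(formed) = 649 kJ
ΔH = Σ(broken) − Σ(formed) = 716 − 649 = +67 kJ

ΔH ≈ +67 kJ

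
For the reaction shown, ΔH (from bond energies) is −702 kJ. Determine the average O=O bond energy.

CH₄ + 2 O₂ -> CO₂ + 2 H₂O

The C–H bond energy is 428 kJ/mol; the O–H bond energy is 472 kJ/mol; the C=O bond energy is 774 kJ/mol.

Let D be the O=O bond energy.
Σ(broken) = 4×428 + 2×D = 1712 + 2D
Σ(formed) = 2×774 + 4×472 = 3436
ΔH = Σ(broken) − Σ(formed) = (1712 + 2D) − (3436) = −1724 + 2D
Setting this equal to −702 kJ gives 2D = 1022, so D = 511 kJ/mol.

D(O=O) ≈ 511 kJ/mol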